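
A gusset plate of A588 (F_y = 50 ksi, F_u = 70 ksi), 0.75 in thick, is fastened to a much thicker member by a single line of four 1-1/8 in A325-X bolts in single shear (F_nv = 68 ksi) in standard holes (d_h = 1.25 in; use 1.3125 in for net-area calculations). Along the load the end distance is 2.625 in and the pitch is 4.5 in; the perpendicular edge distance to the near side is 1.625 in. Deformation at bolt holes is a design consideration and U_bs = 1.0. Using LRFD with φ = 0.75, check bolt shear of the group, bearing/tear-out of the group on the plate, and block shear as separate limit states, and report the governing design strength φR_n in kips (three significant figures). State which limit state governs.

203 kips (bolt shear governs)

Bolt shear: A_b = π·1.125²/4 = 0.994 in²; R_n = 68 × 0.994 × 4 × 1 = 270.4 kips → 0.75 × 270.4 = 203 kips.
Bearing: edge l_c = 2, r_n = 126 kips; interior l_c = 3.25, r_n = 141.8 kips; R_n = 126 + 3·141.8 = 551.2 kips → 413 kips.
Block shear: A_gv = 12.09, A_nv = 8.648, A_nt = 0.7266 in²; R_n = min(0.6F_uA_nv, 0.6F_yA_gv) + U_bs·F_u·A_nt = 413.7 kips → 310 kips.
Bolt shear governs: 203 kips.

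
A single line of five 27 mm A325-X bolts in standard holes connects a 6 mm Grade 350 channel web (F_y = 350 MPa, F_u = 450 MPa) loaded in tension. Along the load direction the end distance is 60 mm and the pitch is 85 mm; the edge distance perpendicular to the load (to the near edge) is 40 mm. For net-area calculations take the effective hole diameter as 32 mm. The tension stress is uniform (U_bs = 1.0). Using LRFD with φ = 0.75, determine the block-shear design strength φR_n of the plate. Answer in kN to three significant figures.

Shear plane L_v = 60 + 4·85 = 400 mm; A_gv = 400 × 6 = 2400 mm².
A_nv = (400 − 4.5·32) × 6 = 1536 mm².
A_nt = (40 − 0.5·32) × 6 = 144 mm².
0.6 F_u A_nv = 414.7 kN; 0.6 F_y A_gv = 504 kN → shear rupture governs the shear term.
R_n = 414.7 + 1.0 × 450 × 144 / 1000 = 479.5 kN.
Design strength φR_n = 0.75 × 479.5 = 360 kN.

360 kN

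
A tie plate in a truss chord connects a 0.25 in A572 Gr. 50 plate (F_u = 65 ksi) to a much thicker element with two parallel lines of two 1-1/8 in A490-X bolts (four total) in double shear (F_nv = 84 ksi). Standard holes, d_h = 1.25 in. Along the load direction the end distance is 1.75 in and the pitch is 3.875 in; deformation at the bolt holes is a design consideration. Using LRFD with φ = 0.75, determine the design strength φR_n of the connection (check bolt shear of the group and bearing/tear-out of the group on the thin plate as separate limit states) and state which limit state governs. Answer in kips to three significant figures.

98.7 kips (bearing governs)

Bolt shear: A_b = π·1.125²/4 = 0.994 in²; R_n = 84 × 0.994 × 4 × 2 = 668 kips → 0.75 × 668 = 501 kips.
Bearing (1.2 l_c t F_u ≤ 2.4 d t F_u): upper limit = 2.4·1.125·0.25·65 = 43.87 kips.
  Edge l_c = 1.75 − 1.25/2 = 1.125 → r_n = 21.94 kips; interior l_c = 3.875 − 1.25 = 2.625 → r_n = 43.87 kips.
  R_n,bearing = 2·21.94 + 2·43.87 = 131.6 kips → 0.75 × 131.6 = 98.7 kips.
Bearing governs: 98.7 kips.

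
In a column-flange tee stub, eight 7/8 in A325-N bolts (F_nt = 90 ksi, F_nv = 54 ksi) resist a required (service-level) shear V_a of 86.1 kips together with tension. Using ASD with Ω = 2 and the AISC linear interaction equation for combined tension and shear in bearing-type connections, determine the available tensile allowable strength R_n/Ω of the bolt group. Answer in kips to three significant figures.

138 kips

A_b = π·0.875²/4 = 0.6013 in²; f_rv = 86.1 / (8 × 0.6013) = 17.9 ksi.
F'_nt = 1.3 F_nt − (Ω F_nt / F_nv) f_rv = 1.3·90 − (2·90/54)·17.9 = 57.34 ksi, capped at F_nt → F'_nt = 57.34 ksi.
R_n = F'_nt · A_b · n = 57.34 × 0.6013 × 8 = 275.8 kips.
Allowable strength R_n/Ω = 275.8 / 2 = 138 kips.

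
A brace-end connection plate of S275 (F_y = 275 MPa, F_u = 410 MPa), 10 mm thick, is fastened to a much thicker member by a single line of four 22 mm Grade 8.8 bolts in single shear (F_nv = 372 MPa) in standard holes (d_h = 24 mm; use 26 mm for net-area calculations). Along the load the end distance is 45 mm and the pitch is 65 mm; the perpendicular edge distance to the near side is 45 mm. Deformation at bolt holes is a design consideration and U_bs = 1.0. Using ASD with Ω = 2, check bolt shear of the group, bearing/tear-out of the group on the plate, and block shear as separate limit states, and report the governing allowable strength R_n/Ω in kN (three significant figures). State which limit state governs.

Bolt shear: A_b = π·22²/4 = 380.1 mm²; R_n = 372 × 380.1 × 4 × 1 / 1000 = 565.6 kN → 565.6 / 2 = 283 kN.
Bearing: edge l_c = 33, r_n = 162.4 kN; interior l_c = 41, r_n = 201.7 kN; R_n = 162.4 + 3·201.7 = 767.5 kN → 384 kN.
Block shear: A_gv = 2400, A_nv = 1490, A_nt = 320 mm²; R_n = min(0.6F_uA_nv, 0.6F_yA_gv) + U_bs·F_u·A_nt = 497.7 kN → 249 kN.
Block shear governs: 249 kN.

249 kN (block shear governs)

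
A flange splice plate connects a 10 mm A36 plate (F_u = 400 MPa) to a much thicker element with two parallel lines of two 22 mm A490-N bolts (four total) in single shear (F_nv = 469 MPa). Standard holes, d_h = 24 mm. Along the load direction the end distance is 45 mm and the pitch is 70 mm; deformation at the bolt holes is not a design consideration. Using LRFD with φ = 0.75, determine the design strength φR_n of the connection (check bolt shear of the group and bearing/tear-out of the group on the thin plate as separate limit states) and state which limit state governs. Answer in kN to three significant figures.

535 kN (bolt shear governs)

Bolt shear: A_b = π·22²/4 = 380.1 mm²; R_n = 469 × 380.1 × 4 × 1 / 1000 = 713.1 kN → 0.75 × 713.1 = 535 kN.
Bearing (1.5 l_c t F_u ≤ 3.0 d t F_u): upper limit = 3.0·22·10·400 / 1000 = 264 kN.
  Edge l_c = 45 − 24/2 = 33 → r_n = 198 kN; interior l_c = 70 − 24 = 46 → r_n = 264 kN.
  R_n,bearing = 2·198 + 2·264 = 924 kN → 0.75 × 924 = 693 kN.
Bolt shear governs: 535 kN.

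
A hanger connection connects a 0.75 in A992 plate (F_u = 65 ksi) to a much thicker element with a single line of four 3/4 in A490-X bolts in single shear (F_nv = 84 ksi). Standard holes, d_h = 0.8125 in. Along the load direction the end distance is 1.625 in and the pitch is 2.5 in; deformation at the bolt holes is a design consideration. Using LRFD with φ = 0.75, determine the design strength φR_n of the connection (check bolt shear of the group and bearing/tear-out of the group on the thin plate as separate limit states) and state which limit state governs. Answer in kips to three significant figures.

111 kips (bolt shear governs)

Bolt shear: A_b = π·0.75²/4 = 0.4418 in²; R_n = 84 × 0.4418 × 4 × 1 = 148.4 kips → 0.75 × 148.4 = 111 kips.
Bearing (1.2 l_c t F_u ≤ 2.4 d t F_u): upper limit = 2.4·0.75·0.75·65 = 87.75 kips.
  Edge l_c = 1.625 − 0.8125/2 = 1.219 → r_n = 71.3 kips; interior l_c = 2.5 − 0.8125 = 1.688 → r_n = 87.75 kips.
  R_n,bearing = 1·71.3 + 3·87.75 = 334.5 kips → 0.75 × 334.5 = 251 kips.
Bolt shear governs: 111 kips.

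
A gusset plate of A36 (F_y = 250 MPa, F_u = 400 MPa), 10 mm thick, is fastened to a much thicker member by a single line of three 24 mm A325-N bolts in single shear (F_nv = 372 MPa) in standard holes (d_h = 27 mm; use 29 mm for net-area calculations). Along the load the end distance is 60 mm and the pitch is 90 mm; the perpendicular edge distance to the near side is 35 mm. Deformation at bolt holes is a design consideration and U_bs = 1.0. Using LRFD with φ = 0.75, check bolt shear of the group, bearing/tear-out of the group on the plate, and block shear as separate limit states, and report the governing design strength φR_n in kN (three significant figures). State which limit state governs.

Bolt shear: A_b = π·24²/4 = 452.4 mm²; R_n = 372 × 452.4 × 3 × 1 / 1000 = 504.9 kN → 0.75 × 504.9 = 379 kN.
Bearing: edge l_c = 46.5, r_n = 223.2 kN; interior l_c = 63, r_n = 230.4 kN; R_n = 223.2 + 2·230.4 = 684 kN → 513 kN.
Block shear: A_gv = 2400, A_nv = 1675, A_nt = 205 mm²; R_n = min(0.6F_uA_nv, 0.6F_yA_gv) + U_bs·F_u·A_nt = 442 kN → 332 kN.
Block shear governs: 332 kN.

332 kN (block shear governs)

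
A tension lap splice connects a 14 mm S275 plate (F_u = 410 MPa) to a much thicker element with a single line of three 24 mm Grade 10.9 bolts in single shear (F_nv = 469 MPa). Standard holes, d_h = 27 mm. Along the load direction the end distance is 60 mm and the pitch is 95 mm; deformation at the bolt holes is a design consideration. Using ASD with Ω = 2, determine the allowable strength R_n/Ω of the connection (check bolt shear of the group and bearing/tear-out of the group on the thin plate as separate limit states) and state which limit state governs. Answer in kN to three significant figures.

318 kN (bolt shear governs)

Bolt shear: A_b = π·24²/4 = 452.4 mm²; R_n = 469 × 452.4 × 3 × 1 / 1000 = 636.5 kN → 636.5 / 2 = 318 kN.
Bearing (1.2 l_c t F_u ≤ 2.4 d t F_u): upper limit = 2.4·24·14·410 / 1000 = 330.6 kN.
  Edge l_c = 60 − 27/2 = 46.5 → r_n = 320.3 kN; interior l_c = 95 − 27 = 68 → r_n = 330.6 kN.
  R_n,bearing = 1·320.3 + 2·330.6 = 981.5 kN → 981.5 / 2 = 491 kN.
Bolt shear governs: 318 kN.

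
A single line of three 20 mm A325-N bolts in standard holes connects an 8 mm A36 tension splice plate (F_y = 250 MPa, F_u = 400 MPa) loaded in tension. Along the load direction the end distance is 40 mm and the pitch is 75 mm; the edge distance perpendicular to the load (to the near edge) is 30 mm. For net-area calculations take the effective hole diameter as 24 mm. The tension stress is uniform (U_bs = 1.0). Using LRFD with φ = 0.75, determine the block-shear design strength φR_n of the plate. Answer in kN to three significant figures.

214 kN

Shear plane L_v = 40 + 2·75 = 190 mm; A_gv = 190 × 8 = 1520 mm².
A_nv = (190 − 2.5·24) × 8 = 1040 mm².
A_nt = (30 − 0.5·24) × 8 = 144 mm².
0.6 F_u A_nv = 249.6 kN; 0.6 F_y A_gv = 228 kN → shear yielding governs the shear term.
R_n = 228 + 1.0 × 400 × 144 / 1000 = 285.6 kN.
Design strength φR_n = 0.75 × 285.6 = 214 kN.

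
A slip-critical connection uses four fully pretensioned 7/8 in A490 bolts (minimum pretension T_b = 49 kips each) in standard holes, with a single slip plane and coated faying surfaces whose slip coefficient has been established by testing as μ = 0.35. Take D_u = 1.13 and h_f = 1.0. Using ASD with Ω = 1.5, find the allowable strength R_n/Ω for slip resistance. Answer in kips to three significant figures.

51.7 kips

R_n = μ · D_u · h_f · T_b · n_s · n_b = 0.35 × 1.13 × 1.0 × 49 × 1 × 4 = 77.52 kips.
Allowable strength R_n/Ω = 77.52 / 1.5 = 51.7 kips.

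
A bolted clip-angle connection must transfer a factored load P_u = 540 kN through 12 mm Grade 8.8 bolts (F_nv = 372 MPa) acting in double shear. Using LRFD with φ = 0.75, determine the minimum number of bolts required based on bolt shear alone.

A_b = π·12²/4 = 113.1 mm².
Per-bolt design strength φR_n = 0.75 × 372 × 113.1 × 2 / 1000 = 63.11 kN.
n ≥ 540 / 63.11 = 8.557 → use 9 bolts.

9 bolts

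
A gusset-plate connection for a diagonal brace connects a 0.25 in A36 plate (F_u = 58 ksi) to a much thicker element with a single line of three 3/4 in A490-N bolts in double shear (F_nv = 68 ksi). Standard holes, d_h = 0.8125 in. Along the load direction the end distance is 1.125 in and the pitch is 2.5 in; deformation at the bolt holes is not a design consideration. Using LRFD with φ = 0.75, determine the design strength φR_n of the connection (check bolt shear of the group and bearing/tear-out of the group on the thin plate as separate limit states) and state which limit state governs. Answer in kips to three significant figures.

60.7 kips (bearing governs)

Bolt shear: A_b = π·0.75²/4 = 0.4418 in²; R_n = 68 × 0.4418 × 3 × 2 = 180.2 kips → 0.75 × 180.2 = 135 kips.
Bearing (1.5 l_c t F_u ≤ 3.0 d t F_u): upper limit = 3.0·0.75·0.25·58 = 32.62 kips.
  Edge l_c = 1.125 − 0.8125/2 = 0.7188 → r_n = 15.63 kips; interior l_c = 2.5 − 0.8125 = 1.688 → r_n = 32.62 kips.
  R_n,bearing = 1·15.63 + 2·32.62 = 80.88 kips → 0.75 × 80.88 = 60.7 kips.
Bearing governs: 60.7 kips.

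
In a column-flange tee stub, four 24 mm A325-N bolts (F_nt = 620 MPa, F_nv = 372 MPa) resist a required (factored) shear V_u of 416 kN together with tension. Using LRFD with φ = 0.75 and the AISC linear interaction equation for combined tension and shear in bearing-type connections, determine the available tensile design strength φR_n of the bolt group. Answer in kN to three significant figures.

401 kN

A_b = π·24²/4 = 452.4 mm²; f_rv = 416 × 1000 / (4 × 452.4) = 229.9 MPa.
F'_nt = 1.3 F_nt − (F_nt / φF_nv) f_rv = 1.3·620 − (620/(0.75·372))·229.9 = 295.1 MPa, capped at F_nt → F'_nt = 295.1 MPa.
R_n = F'_nt · A_b · n = 295.1 × 452.4 × 4 / 1000 = 534.1 kN.
Design strength φR_n = 0.75 × 534.1 = 401 kN.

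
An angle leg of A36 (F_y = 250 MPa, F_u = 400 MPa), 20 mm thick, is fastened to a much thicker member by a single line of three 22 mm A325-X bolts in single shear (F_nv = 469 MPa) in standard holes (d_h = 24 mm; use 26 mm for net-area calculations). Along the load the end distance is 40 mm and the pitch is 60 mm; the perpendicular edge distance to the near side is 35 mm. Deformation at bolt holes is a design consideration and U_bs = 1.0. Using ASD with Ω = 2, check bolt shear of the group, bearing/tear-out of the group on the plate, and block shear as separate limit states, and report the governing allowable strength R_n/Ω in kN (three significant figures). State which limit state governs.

Bolt shear: A_b = π·22²/4 = 380.1 mm²; R_n = 469 × 380.1 × 3 × 1 / 1000 = 534.8 kN → 534.8 / 2 = 267 kN.
Bearing: edge l_c = 28, r_n = 268.8 kN; interior l_c = 36, r_n = 345.6 kN; R_n = 268.8 + 2·345.6 = 960 kN → 480 kN.
Block shear: A_gv = 3200, A_nv = 1900, A_nt = 440 mm²; R_n = min(0.6F_uA_nv, 0.6F_yA_gv) + U_bs·F_u·A_nt = 632 kN → 316 kN.
Bolt shear governs: 267 kN.

267 kN (bolt shear governs)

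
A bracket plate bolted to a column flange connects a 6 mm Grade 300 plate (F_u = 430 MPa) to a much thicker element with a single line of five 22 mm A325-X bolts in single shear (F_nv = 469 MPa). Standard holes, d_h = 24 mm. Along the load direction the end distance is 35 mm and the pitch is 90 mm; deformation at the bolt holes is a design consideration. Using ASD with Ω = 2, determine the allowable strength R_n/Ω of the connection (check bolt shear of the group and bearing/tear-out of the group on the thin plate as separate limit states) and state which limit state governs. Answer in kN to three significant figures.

Bolt shear: A_b = π·22²/4 = 380.1 mm²; R_n = 469 × 380.1 × 5 × 1 / 1000 = 891.4 kN → 891.4 / 2 = 446 kN.
Bearing (1.2 l_c t F_u ≤ 2.4 d t F_u): upper limit = 2.4·22·6·430 / 1000 = 136.2 kN.
  Edge l_c = 35 − 24/2 = 23 → r_n = 71.21 kN; interior l_c = 90 − 24 = 66 → r_n = 136.2 kN.
  R_n,bearing = 1·71.21 + 4·136.2 = 616.1 kN → 616.1 / 2 = 308 kN.
Bearing governs: 308 kN.

308 kN (bearing governs)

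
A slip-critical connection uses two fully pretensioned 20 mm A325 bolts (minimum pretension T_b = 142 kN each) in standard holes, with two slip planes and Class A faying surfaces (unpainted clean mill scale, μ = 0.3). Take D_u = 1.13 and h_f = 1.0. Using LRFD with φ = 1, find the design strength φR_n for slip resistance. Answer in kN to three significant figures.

193 kN

R_n = μ · D_u · h_f · T_b · n_s · n_b = 0.3 × 1.13 × 1.0 × 142 × 2 × 2 = 192.6 kN.
Design strength φR_n = 1 × 192.6 = 193 kN.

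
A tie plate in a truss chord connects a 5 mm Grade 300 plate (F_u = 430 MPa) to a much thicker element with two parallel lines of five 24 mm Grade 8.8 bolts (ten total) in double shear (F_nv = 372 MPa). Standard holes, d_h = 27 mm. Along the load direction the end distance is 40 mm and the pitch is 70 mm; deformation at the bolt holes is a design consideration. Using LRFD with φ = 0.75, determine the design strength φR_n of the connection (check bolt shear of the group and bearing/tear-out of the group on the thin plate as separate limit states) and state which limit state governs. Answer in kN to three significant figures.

Bolt shear: A_b = π·24²/4 = 452.4 mm²; R_n = 372 × 452.4 × 10 × 2 / 1000 = 3366 kN → 0.75 × 3366 = 2520 kN.
Bearing (1.2 l_c t F_u ≤ 2.4 d t F_u): upper limit = 2.4·24·5·430 / 1000 = 123.8 kN.
  Edge l_c = 40 − 27/2 = 26.5 → r_n = 68.37 kN; interior l_c = 70 − 27 = 43 → r_n = 110.9 kN.
  R_n,bearing = 2·68.37 + 8·110.9 = 1024 kN → 0.75 × 1024 = 768 kN.
Bearing governs: 768 kN.

768 kN (bearing governs)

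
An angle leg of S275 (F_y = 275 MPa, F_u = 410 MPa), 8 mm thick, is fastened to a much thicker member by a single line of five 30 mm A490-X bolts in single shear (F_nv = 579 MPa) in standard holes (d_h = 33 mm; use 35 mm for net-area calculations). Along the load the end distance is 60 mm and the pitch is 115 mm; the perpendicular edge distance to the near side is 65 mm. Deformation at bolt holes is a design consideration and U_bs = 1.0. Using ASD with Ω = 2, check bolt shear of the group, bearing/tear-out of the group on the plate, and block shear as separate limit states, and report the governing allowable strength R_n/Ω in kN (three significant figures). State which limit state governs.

421 kN (block shear governs)

Bolt shear: A_b = π·30²/4 = 706.9 mm²; R_n = 579 × 706.9 × 5 × 1 / 1000 = 2046 kN → 2046 / 2 = 1020 kN.
Bearing: edge l_c = 43.5, r_n = 171.2 kN; interior l_c = 82, r_n = 236.2 kN; R_n = 171.2 + 4·236.2 = 1116 kN → 558 kN.
Block shear: A_gv = 4160, A_nv = 2900, A_nt = 380 mm²; R_n = min(0.6F_uA_nv, 0.6F_yA_gv) + U_bs·F_u·A_nt = 842.2 kN → 421 kN.
Block shear governs: 421 kN.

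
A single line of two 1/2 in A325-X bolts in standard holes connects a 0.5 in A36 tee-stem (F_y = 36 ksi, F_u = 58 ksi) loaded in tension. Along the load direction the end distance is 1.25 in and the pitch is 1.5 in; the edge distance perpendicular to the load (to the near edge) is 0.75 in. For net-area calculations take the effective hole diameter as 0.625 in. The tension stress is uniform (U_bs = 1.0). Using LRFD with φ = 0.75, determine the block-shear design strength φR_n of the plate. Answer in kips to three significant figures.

Shear plane L_v = 1.25 + 1·1.5 = 2.75 in; A_gv = 2.75 × 0.5 = 1.375 in².
A_nv = (2.75 − 1.5·0.625) × 0.5 = 0.9062 in².
A_nt = (0.75 − 0.5·0.625) × 0.5 = 0.2188 in².
0.6 F_u A_nv = 31.54 kips; 0.6 F_y A_gv = 29.7 kips → shear yielding governs the shear term.
R_n = 29.7 + 1.0 × 58 × 0.2188 = 42.39 kips.
Design strength φR_n = 0.75 × 42.39 = 31.8 kips.

31.8 kips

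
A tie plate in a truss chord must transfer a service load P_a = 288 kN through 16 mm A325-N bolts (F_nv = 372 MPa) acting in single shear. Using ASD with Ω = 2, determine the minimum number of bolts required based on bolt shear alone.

A_b = π·16²/4 = 201.1 mm².
Per-bolt allowable strength R_n/Ω = 372 × 201.1 × 1 / 1000 / 2 = 37.4 kN.
n ≥ 288 / 37.4 = 7.701 → use 8 bolts.

8 bolts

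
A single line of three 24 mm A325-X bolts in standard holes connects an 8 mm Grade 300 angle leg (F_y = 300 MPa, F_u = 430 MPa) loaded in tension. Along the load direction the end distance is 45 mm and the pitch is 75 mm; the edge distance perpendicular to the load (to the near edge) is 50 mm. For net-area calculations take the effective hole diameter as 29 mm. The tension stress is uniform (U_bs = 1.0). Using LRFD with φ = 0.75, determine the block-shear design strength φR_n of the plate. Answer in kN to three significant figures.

281 kN

Shear plane L_v = 45 + 2·75 = 195 mm; A_gv = 195 × 8 = 1560 mm².
A_nv = (195 − 2.5·29) × 8 = 980 mm².
A_nt = (50 − 0.5·29) × 8 = 284 mm².
0.6 F_u A_nv = 252.8 kN; 0.6 F_y A_gv = 280.8 kN → shear rupture governs the shear term.
R_n = 252.8 + 1.0 × 430 × 284 / 1000 = 375 kN.
Design strength φR_n = 0.75 × 375 = 281 kN.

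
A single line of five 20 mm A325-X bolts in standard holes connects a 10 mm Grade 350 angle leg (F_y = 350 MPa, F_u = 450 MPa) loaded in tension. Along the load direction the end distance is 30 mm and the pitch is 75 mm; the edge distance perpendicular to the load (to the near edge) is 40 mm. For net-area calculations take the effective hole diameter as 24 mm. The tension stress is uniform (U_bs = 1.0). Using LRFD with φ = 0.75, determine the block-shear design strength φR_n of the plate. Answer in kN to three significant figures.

Shear plane L_v = 30 + 4·75 = 330 mm; A_gv = 330 × 10 = 3300 mm².
A_nv = (330 − 4.5·24) × 10 = 2220 mm².
A_nt = (40 − 0.5·24) × 10 = 280 mm².
0.6 F_u A_nv = 599.4 kN; 0.6 F_y A_gv = 693 kN → shear rupture governs the shear term.
R_n = 599.4 + 1.0 × 450 × 280 / 1000 = 725.4 kN.
Design strength φR_n = 0.75 × 725.4 = 544 kN.

544 kN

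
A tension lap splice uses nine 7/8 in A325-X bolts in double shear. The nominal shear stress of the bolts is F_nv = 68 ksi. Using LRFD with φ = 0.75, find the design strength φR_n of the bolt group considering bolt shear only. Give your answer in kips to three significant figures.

A_b = π × 0.875² / 4 = 0.6013 in².
R_n = F_nv · A_b · n · n_s = 68 × 0.6013 × 9 × 2 = 736 kips.
Design strength φR_n = 0.75 × 736 = 552 kips.

552 kips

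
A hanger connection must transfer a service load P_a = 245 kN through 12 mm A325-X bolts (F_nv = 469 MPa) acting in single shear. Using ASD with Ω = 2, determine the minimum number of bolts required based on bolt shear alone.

10 bolts

A_b = π·12²/4 = 113.1 mm².
Per-bolt allowable strength R_n/Ω = 469 × 113.1 × 1 / 1000 / 2 = 26.52 kN.
n ≥ 245 / 26.52 = 9.238 → use 10 bolts.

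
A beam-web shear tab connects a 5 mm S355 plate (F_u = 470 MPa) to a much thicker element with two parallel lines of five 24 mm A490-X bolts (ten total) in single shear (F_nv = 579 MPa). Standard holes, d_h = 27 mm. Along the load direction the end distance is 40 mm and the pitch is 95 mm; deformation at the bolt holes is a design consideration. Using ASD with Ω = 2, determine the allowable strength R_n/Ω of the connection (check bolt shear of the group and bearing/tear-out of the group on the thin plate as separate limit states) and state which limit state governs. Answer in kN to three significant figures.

Bolt shear: A_b = π·24²/4 = 452.4 mm²; R_n = 579 × 452.4 × 10 × 1 / 1000 = 2619 kN → 2619 / 2 = 1310 kN.
Bearing (1.2 l_c t F_u ≤ 2.4 d t F_u): upper limit = 2.4·24·5·470 / 1000 = 135.4 kN.
  Edge l_c = 40 − 27/2 = 26.5 → r_n = 74.73 kN; interior l_c = 95 − 27 = 68 → r_n = 135.4 kN.
  R_n,bearing = 2·74.73 + 8·135.4 = 1232 kN → 1232 / 2 = 616 kN.
Bearing governs: 616 kN.

616 kN (bearing governs)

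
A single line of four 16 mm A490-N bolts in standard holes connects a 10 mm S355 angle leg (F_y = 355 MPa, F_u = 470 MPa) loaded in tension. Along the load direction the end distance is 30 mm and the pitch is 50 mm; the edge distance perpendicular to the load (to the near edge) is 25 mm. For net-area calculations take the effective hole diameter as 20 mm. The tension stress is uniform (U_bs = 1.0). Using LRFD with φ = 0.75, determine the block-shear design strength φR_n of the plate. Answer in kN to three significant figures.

Shear plane L_v = 30 + 3·50 = 180 mm; A_gv = 180 × 10 = 1800 mm².
A_nv = (180 − 3.5·20) × 10 = 1100 mm².
A_nt = (25 − 0.5·20) × 10 = 150 mm².
0.6 F_u A_nv = 310.2 kN; 0.6 F_y A_gv = 383.4 kN → shear rupture governs the shear term.
R_n = 310.2 + 1.0 × 470 × 150 / 1000 = 380.7 kN.
Design strength φR_n = 0.75 × 380.7 = 286 kN.

286 kN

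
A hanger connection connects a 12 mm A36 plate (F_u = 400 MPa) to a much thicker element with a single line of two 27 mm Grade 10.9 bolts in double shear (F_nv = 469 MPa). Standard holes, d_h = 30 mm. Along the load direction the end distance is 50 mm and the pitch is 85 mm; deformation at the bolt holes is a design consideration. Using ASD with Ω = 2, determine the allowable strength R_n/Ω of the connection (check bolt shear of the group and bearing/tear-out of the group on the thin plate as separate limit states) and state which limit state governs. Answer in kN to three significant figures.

Bolt shear: A_b = π·27²/4 = 572.6 mm²; R_n = 469 × 572.6 × 2 × 2 / 1000 = 1074 kN → 1074 / 2 = 537 kN.
Bearing (1.2 l_c t F_u ≤ 2.4 d t F_u): upper limit = 2.4·27·12·400 / 1000 = 311 kN.
  Edge l_c = 50 − 30/2 = 35 → r_n = 201.6 kN; interior l_c = 85 − 30 = 55 → r_n = 311 kN.
  R_n,bearing = 1·201.6 + 1·311 = 512.6 kN → 512.6 / 2 = 256 kN.
Bearing governs: 256 kN.

256 kN (bearing governs)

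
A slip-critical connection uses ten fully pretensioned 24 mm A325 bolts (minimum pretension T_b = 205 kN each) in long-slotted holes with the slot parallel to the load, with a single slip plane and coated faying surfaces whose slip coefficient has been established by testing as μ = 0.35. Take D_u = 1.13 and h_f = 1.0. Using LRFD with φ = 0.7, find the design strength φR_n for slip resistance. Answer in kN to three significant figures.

R_n = μ · D_u · h_f · T_b · n_s · n_b = 0.35 × 1.13 × 1.0 × 205 × 1 × 10 = 810.8 kN.
Design strength φR_n = 0.7 × 810.8 = 568 kN.

568 kN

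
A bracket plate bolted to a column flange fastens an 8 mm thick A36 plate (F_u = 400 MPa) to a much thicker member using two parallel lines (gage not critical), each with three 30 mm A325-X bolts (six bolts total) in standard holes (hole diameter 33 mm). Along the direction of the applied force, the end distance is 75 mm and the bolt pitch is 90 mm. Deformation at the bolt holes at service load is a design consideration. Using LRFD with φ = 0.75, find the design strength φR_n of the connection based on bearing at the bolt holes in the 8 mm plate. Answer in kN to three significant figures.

994 kN

Per bolt r_n = 1.2 l_c t F_u ≤ 2.4 d t F_u; upper limit = 2.4 × 30 × 8 × 400 / 1000 = 230.4 kN.
Edge bolt: l_c = 75 − 33/2 = 58.5 mm → 1.2 × 58.5 × 8 × 400 / 1000 = 224.6 → r_n = 224.6 kN.
Interior bolts: l_c = 90 − 33 = 57 mm → 1.2 × 57 × 8 × 400 / 1000 = 218.9 → r_n = 218.9 kN.
R_n = 2 × 224.6 + 4 × 218.9 = 1325 kN.
Design strength φR_n = 0.75 × 1325 = 994 kN.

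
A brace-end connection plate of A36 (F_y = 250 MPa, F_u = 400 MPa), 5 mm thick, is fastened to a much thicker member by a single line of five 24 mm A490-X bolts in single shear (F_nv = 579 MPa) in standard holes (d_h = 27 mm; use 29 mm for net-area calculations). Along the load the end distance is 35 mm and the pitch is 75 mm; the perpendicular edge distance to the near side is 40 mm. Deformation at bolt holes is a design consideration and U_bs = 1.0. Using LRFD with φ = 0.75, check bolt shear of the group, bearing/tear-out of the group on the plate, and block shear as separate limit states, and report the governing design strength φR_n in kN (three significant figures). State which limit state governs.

222 kN (block shear governs)

Bolt shear: A_b = π·24²/4 = 452.4 mm²; R_n = 579 × 452.4 × 5 × 1 / 1000 = 1310 kN → 0.75 × 1310 = 982 kN.
Bearing: edge l_c = 21.5, r_n = 51.6 kN; interior l_c = 48, r_n = 115.2 kN; R_n = 51.6 + 4·115.2 = 512.4 kN → 384 kN.
Block shear: A_gv = 1675, A_nv = 1022, A_nt = 127.5 mm²; R_n = min(0.6F_uA_nv, 0.6F_yA_gv) + U_bs·F_u·A_nt = 296.4 kN → 222 kN.
Block shear governs: 222 kN.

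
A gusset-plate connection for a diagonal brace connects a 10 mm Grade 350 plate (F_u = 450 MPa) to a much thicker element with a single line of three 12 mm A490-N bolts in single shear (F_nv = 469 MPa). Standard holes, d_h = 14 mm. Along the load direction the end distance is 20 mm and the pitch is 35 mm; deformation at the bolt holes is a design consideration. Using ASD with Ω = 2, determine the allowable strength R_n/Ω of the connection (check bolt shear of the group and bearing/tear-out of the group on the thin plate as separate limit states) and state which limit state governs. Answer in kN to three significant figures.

Bolt shear: A_b = π·12²/4 = 113.1 mm²; R_n = 469 × 113.1 × 3 × 1 / 1000 = 159.1 kN → 159.1 / 2 = 79.6 kN.
Bearing (1.2 l_c t F_u ≤ 2.4 d t F_u): upper limit = 2.4·12·10·450 / 1000 = 129.6 kN.
  Edge l_c = 20 − 14/2 = 13 → r_n = 70.2 kN; interior l_c = 35 − 14 = 21 → r_n = 113.4 kN.
  R_n,bearing = 1·70.2 + 2·113.4 = 297 kN → 297 / 2 = 148 kN.
Bolt shear governs: 79.6 kN.

79.6 kN (bolt shear governs)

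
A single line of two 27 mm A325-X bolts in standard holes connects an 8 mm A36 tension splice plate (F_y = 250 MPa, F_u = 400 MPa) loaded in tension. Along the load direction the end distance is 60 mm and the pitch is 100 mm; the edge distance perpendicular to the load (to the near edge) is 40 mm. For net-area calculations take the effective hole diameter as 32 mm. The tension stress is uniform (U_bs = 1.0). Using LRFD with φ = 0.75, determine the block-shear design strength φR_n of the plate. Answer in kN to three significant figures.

202 kN

Shear plane L_v = 60 + 1·100 = 160 mm; A_gv = 160 × 8 = 1280 mm².
A_nv = (160 − 1.5·32) × 8 = 896 mm².
A_nt = (40 − 0.5·32) × 8 = 192 mm².
0.6 F_u A_nv = 215 kN; 0.6 F_y A_gv = 192 kN → shear yielding governs the shear term.
R_n = 192 + 1.0 × 400 × 192 / 1000 = 268.8 kN.
Design strength φR_n = 0.75 × 268.8 = 202 kN.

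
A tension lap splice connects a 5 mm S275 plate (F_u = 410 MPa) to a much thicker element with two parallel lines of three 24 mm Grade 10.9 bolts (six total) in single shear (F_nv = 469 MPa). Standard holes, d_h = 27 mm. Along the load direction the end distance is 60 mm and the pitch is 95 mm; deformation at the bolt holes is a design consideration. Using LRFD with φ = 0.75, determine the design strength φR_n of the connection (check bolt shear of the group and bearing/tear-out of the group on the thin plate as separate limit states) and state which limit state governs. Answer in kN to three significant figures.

526 kN (bearing governs)

Bolt shear: A_b = π·24²/4 = 452.4 mm²; R_n = 469 × 452.4 × 6 × 1 / 1000 = 1273 kN → 0.75 × 1273 = 955 kN.
Bearing (1.2 l_c t F_u ≤ 2.4 d t F_u): upper limit = 2.4·24·5·410 / 1000 = 118.1 kN.
  Edge l_c = 60 − 27/2 = 46.5 → r_n = 114.4 kN; interior l_c = 95 − 27 = 68 → r_n = 118.1 kN.
  R_n,bearing = 2·114.4 + 4·118.1 = 701.1 kN → 0.75 × 701.1 = 526 kN.
Bearing governs: 526 kN.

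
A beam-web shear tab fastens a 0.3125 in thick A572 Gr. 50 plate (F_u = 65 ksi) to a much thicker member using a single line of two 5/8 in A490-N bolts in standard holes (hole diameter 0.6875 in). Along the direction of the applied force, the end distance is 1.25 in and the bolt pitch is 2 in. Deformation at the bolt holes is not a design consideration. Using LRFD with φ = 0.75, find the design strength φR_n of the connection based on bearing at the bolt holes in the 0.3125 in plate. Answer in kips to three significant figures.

Per bolt r_n = 1.5 l_c t F_u ≤ 3.0 d t F_u; upper limit = 3.0 × 0.625 × 0.3125 × 65 = 38.09 kips.
Edge bolt: l_c = 1.25 − 0.6875/2 = 0.9062 in → 1.5 × 0.9062 × 0.3125 × 65 = 27.61 → r_n = 27.61 kips.
Interior bolts: l_c = 2 − 0.6875 = 1.312 in → 1.5 × 1.312 × 0.3125 × 65 = 39.99 → r_n = 38.09 kips.
R_n = 1 × 27.61 + 1 × 38.09 = 65.7 kips.
Design strength φR_n = 0.75 × 65.7 = 49.3 kips.

49.3 kips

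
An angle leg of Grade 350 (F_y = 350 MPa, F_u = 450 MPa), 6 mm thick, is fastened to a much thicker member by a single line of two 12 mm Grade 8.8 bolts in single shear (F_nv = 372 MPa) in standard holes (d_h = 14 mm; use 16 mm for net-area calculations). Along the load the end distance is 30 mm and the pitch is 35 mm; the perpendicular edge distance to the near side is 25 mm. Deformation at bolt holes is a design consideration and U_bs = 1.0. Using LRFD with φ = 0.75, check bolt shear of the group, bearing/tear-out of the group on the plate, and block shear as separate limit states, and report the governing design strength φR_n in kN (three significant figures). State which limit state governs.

Bolt shear: A_b = π·12²/4 = 113.1 mm²; R_n = 372 × 113.1 × 2 × 1 / 1000 = 84.14 kN → 0.75 × 84.14 = 63.1 kN.
Bearing: edge l_c = 23, r_n = 74.52 kN; interior l_c = 21, r_n = 68.04 kN; R_n = 74.52 + 1·68.04 = 142.6 kN → 107 kN.
Block shear: A_gv = 390, A_nv = 246, A_nt = 102 mm²; R_n = min(0.6F_uA_nv, 0.6F_yA_gv) + U_bs·F_u·A_nt = 112.3 kN → 84.2 kN.
Bolt shear governs: 63.1 kN.

63.1 kN (bolt shear governs)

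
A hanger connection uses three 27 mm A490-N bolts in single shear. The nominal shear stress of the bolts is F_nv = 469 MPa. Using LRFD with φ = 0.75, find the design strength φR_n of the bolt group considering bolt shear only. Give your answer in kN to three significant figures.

A_b = π × 27² / 4 = 572.6 mm².
R_n = F_nv · A_b · n · n_s = 469 × 572.6 × 3 × 1 / 1000 = 805.6 kN.
Design strength φR_n = 0.75 × 805.6 = 604 kN.

604 kN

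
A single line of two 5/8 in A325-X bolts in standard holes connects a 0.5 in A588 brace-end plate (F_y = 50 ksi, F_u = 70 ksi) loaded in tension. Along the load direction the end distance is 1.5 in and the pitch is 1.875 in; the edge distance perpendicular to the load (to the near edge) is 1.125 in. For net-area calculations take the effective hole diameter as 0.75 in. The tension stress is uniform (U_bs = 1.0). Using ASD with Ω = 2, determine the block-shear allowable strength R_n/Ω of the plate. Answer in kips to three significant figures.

36.8 kips

Shear plane L_v = 1.5 + 1·1.875 = 3.375 in; A_gv = 3.375 × 0.5 = 1.688 in².
A_nv = (3.375 − 1.5·0.75) × 0.5 = 1.125 in².
A_nt = (1.125 − 0.5·0.75) × 0.5 = 0.375 in².
0.6 F_u A_nv = 47.25 kips; 0.6 F_y A_gv = 50.62 kips → shear rupture governs the shear term.
R_n = 47.25 + 1.0 × 70 × 0.375 = 73.5 kips.
Allowable strength R_n/Ω = 73.5 / 2 = 36.8 kips.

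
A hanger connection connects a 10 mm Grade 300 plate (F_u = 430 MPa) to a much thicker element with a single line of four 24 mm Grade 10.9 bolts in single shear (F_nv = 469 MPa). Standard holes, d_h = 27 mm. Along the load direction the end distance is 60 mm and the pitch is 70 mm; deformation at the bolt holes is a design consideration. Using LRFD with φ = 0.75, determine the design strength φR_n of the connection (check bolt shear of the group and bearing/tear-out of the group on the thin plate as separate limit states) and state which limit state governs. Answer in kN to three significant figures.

637 kN (bolt shear governs)

Bolt shear: A_b = π·24²/4 = 452.4 mm²; R_n = 469 × 452.4 × 4 × 1 / 1000 = 848.7 kN → 0.75 × 848.7 = 637 kN.
Bearing (1.2 l_c t F_u ≤ 2.4 d t F_u): upper limit = 2.4·24·10·430 / 1000 = 247.7 kN.
  Edge l_c = 60 − 27/2 = 46.5 → r_n = 239.9 kN; interior l_c = 70 − 27 = 43 → r_n = 221.9 kN.
  R_n,bearing = 1·239.9 + 3·221.9 = 905.6 kN → 0.75 × 905.6 = 679 kN.
Bolt shear governs: 637 kN.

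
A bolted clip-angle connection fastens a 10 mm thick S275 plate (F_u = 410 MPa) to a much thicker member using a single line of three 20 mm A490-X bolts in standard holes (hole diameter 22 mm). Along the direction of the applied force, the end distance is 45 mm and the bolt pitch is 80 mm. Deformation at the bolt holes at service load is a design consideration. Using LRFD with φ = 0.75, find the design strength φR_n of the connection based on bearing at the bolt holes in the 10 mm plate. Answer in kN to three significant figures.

Per bolt r_n = 1.2 l_c t F_u ≤ 2.4 d t F_u; upper limit = 2.4 × 20 × 10 × 410 / 1000 = 196.8 kN.
Edge bolt: l_c = 45 − 22/2 = 34 mm → 1.2 × 34 × 10 × 410 / 1000 = 167.3 → r_n = 167.3 kN.
Interior bolts: l_c = 80 − 22 = 58 mm → 1.2 × 58 × 10 × 410 / 1000 = 285.4 → r_n = 196.8 kN.
R_n = 1 × 167.3 + 2 × 196.8 = 560.9 kN.
Design strength φR_n = 0.75 × 560.9 = 421 kN.

421 kN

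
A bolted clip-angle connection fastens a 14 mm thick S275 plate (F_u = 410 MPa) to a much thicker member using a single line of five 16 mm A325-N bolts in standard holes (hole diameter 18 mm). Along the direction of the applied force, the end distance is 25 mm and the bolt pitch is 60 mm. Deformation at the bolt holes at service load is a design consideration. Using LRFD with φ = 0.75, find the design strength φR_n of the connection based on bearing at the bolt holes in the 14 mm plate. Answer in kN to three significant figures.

744 kN

Per bolt r_n = 1.2 l_c t F_u ≤ 2.4 d t F_u; upper limit = 2.4 × 16 × 14 × 410 / 1000 = 220.4 kN.
Edge bolt: l_c = 25 − 18/2 = 16 mm → 1.2 × 16 × 14 × 410 / 1000 = 110.2 → r_n = 110.2 kN.
Interior bolts: l_c = 60 − 18 = 42 mm → 1.2 × 42 × 14 × 410 / 1000 = 289.3 → r_n = 220.4 kN.
R_n = 1 × 110.2 + 4 × 220.4 = 991.9 kN.
Design strength φR_n = 0.75 × 991.9 = 744 kN.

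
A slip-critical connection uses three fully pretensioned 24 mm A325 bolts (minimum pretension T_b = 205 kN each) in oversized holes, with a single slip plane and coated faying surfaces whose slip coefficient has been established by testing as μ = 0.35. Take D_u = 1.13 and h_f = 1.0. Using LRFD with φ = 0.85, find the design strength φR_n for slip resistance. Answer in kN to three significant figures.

207 kN

R_n = μ · D_u · h_f · T_b · n_s · n_b = 0.35 × 1.13 × 1.0 × 205 × 1 × 3 = 243.2 kN.
Design strength φR_n = 0.85 × 243.2 = 207 kN.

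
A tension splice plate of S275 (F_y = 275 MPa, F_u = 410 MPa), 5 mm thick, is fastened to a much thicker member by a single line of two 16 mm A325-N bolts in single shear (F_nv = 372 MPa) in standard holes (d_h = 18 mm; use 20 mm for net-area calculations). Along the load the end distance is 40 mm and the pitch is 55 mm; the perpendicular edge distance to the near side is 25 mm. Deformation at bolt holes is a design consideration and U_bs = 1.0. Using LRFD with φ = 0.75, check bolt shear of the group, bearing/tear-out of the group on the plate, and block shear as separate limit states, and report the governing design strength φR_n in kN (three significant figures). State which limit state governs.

Bolt shear: A_b = π·16²/4 = 201.1 mm²; R_n = 372 × 201.1 × 2 × 1 / 1000 = 149.6 kN → 0.75 × 149.6 = 112 kN.
Bearing: edge l_c = 31, r_n = 76.26 kN; interior l_c = 37, r_n = 78.72 kN; R_n = 76.26 + 1·78.72 = 155 kN → 116 kN.
Block shear: A_gv = 475, A_nv = 325, A_nt = 75 mm²; R_n = min(0.6F_uA_nv, 0.6F_yA_gv) + U_bs·F_u·A_nt = 109.1 kN → 81.8 kN.
Block shear governs: 81.8 kN.

81.8 kN (block shear governs)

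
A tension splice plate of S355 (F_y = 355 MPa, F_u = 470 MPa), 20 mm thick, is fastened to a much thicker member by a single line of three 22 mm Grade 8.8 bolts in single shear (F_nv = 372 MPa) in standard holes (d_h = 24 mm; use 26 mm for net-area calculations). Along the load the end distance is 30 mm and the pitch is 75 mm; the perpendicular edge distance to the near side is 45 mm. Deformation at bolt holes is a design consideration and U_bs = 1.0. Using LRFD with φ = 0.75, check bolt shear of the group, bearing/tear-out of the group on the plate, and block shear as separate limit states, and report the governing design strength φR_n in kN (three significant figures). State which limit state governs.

318 kN (bolt shear governs)

Bolt shear: A_b = π·22²/4 = 380.1 mm²; R_n = 372 × 380.1 × 3 × 1 / 1000 = 424.2 kN → 0.75 × 424.2 = 318 kN.
Bearing: edge l_c = 18, r_n = 203 kN; interior l_c = 51, r_n = 496.3 kN; R_n = 203 + 2·496.3 = 1196 kN → 897 kN.
Block shear: A_gv = 3600, A_nv = 2300, A_nt = 640 mm²; R_n = min(0.6F_uA_nv, 0.6F_yA_gv) + U_bs·F_u·A_nt = 949.4 kN → 712 kN.
Bolt shear governs: 318 kN.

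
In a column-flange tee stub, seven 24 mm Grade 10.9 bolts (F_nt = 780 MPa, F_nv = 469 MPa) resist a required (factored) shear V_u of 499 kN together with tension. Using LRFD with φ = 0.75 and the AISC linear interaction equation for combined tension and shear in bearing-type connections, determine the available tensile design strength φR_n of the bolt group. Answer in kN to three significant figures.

1580 kN

A_b = π·24²/4 = 452.4 mm²; f_rv = 499 × 1000 / (7 × 452.4) = 157.6 MPa.
F'_nt = 1.3 F_nt − (F_nt / φF_nv) f_rv = 1.3·780 − (780/(0.75·469))·157.6 = 664.6 MPa, capped at F_nt → F'_nt = 664.6 MPa.
R_n = F'_nt · A_b · n = 664.6 × 452.4 × 7 / 1000 = 2105 kN.
Design strength φR_n = 0.75 × 2105 = 1580 kN.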